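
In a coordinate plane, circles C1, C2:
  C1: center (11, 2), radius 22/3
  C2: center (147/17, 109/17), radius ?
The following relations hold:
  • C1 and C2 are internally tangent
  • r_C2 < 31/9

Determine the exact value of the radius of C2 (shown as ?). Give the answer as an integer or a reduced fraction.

7/3

1. [int C1,C2]  r_C2² − (44/3)r_C2 + 259/9 = 0  ⇒  r_C2 = 7/3 or 37/3
2. given r_C2 < 31/9: keep 7/3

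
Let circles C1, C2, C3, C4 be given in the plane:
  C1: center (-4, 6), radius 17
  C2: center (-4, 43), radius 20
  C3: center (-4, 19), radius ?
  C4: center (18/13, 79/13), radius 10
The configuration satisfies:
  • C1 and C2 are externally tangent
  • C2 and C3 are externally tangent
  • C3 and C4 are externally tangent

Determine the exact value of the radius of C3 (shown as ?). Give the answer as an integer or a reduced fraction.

4

1. [ext C2·C3]  r_C3² + 40r_C3 − 176 = 0  ⇒  r_C3 = 4 (r>0 drops 1)
2. [ext C3·C4]  r_C3² + 20r_C3 − 96 = 0  ⇒  r_C3 = 4 (r>0 drops 1)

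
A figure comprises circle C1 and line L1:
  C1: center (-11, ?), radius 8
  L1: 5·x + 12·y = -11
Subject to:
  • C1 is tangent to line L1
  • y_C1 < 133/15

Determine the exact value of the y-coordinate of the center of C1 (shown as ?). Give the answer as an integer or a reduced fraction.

1. [C1‖L1]  y_C1² − (22/3)y_C1 − 185/3 = 0  ⇒  y_C1 = -5 or 37/3
2. given y_C1 < 133/15: keep -5

-5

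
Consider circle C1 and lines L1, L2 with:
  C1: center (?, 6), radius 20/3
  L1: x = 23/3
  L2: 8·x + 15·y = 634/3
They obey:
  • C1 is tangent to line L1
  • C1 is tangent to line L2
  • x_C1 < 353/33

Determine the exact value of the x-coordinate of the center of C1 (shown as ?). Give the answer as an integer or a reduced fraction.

1

1. [C1‖L1]  x_C1² − (46/3)x_C1 + 43/3 = 0  ⇒  x_C1 = 1 or 43/3
2. [C1‖L2]  x_C1² − (91/3)x_C1 + 88/3 = 0  ⇒  x_C1 = 1 or 88/3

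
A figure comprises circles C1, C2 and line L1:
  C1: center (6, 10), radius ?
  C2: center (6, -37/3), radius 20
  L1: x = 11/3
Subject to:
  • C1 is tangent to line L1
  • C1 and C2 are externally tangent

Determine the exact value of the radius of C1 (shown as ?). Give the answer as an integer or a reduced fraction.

1. [C1‖L1]  r_C1² − 49/9 = 0  ⇒  r_C1 = 7/3 (r>0 drops 1)
2. [ext C1·C2]  r_C1² + 40r_C1 − 889/9 = 0  ⇒  r_C1 = 7/3 (r>0 drops 1)

7/3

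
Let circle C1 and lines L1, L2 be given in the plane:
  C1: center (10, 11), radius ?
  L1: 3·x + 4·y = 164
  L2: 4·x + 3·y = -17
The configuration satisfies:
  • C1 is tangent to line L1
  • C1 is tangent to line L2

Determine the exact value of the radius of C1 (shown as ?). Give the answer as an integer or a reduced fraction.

1. [C1‖L1]  r_C1² − 324 = 0  ⇒  r_C1 = 18 (r>0 drops 1)
2. [C1‖L2]  r_C1² − 324 = 0  ⇒  r_C1 = 18 (r>0 drops 1)

18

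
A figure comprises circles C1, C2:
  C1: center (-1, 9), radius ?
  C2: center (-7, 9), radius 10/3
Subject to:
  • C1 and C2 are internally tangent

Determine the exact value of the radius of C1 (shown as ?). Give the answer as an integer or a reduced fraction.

28/3

1. [int C1,C2]  r_C1² − (20/3)r_C1 − 224/9 = 0  ⇒  r_C1 = 28/3 (r>0 drops 1)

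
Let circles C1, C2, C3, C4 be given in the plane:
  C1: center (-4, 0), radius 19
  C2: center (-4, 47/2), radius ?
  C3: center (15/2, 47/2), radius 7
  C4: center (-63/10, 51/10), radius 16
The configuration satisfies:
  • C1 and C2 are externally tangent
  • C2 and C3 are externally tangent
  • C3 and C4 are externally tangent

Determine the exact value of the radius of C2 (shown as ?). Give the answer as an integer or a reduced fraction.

9/2

1. [ext C1·C2]  r_C2² + 38r_C2 − 765/4 = 0  ⇒  r_C2 = 9/2 (r>0 drops 1)
2. [ext C2·C3]  r_C2² + 14r_C2 − 333/4 = 0  ⇒  r_C2 = 9/2 (r>0 drops 1)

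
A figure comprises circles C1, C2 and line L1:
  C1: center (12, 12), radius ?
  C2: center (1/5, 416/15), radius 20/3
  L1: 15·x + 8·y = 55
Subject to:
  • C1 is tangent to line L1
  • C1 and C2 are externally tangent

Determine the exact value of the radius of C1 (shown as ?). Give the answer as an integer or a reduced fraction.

13

1. [C1‖L1]  r_C1² − 169 = 0  ⇒  r_C1 = 13 (r>0 drops 1)
2. [ext C1·C2]  r_C1² + (40/3)r_C1 − 1027/3 = 0  ⇒  r_C1 = 13 (r>0 drops 1)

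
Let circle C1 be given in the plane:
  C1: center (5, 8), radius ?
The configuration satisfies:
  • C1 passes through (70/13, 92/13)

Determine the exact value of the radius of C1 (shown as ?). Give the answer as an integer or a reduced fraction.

1

1. [C1∋P]  r_C1² − 1 = 0  ⇒  r_C1 = 1 (r>0 drops 1)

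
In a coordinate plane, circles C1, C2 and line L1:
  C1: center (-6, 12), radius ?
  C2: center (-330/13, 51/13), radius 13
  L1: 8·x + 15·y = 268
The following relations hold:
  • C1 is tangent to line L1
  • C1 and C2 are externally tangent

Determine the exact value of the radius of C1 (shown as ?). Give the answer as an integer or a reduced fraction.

8

1. [C1‖L1]  r_C1² − 64 = 0  ⇒  r_C1 = 8 (r>0 drops 1)
2. [ext C1·C2]  r_C1² + 26r_C1 − 272 = 0  ⇒  r_C1 = 8 (r>0 drops 1)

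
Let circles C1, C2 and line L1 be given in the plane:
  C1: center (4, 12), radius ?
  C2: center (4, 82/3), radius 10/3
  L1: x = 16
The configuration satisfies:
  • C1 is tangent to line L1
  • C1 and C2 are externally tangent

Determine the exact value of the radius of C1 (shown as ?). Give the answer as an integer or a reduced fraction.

1. [C1‖L1]  r_C1² − 144 = 0  ⇒  r_C1 = 12 (r>0 drops 1)
2. [ext C1·C2]  r_C1² + (20/3)r_C1 − 224 = 0  ⇒  r_C1 = 12 (r>0 drops 1)

12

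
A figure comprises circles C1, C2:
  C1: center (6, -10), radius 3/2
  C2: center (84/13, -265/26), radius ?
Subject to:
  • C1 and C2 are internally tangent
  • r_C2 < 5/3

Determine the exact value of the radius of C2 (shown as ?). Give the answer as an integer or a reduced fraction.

1. [int C1,C2]  r_C2² − 3r_C2 + 2 = 0  ⇒  r_C2 = 1 or 2
2. given r_C2 < 5/3: keep 1

1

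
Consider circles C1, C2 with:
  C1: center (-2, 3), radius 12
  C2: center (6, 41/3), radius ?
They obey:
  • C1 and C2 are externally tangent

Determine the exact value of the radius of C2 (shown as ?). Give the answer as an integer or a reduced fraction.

1. [ext C1·C2]  r_C2² + 24r_C2 − 304/9 = 0  ⇒  r_C2 = 4/3 (r>0 drops 1)

4/3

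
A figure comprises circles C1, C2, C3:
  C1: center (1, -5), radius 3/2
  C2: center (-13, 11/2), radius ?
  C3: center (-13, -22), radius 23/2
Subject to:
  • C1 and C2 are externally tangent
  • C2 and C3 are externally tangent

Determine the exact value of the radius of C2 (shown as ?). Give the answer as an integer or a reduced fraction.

1. [ext C1·C2]  r_C2² + 3r_C2 − 304 = 0  ⇒  r_C2 = 16 (r>0 drops 1)
2. [ext C2·C3]  r_C2² + 23r_C2 − 624 = 0  ⇒  r_C2 = 16 (r>0 drops 1)

16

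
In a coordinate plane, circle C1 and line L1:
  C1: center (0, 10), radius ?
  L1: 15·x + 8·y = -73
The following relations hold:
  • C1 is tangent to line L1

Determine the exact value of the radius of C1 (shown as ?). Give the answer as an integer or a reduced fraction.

9

1. [C1‖L1]  r_C1² − 81 = 0  ⇒  r_C1 = 9 (r>0 drops 1)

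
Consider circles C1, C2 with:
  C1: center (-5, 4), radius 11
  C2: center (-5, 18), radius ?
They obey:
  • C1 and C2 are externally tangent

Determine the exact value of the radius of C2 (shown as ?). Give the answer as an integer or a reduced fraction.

1. [ext C1·C2]  r_C2² + 22r_C2 − 75 = 0  ⇒  r_C2 = 3 (r>0 drops 1)

3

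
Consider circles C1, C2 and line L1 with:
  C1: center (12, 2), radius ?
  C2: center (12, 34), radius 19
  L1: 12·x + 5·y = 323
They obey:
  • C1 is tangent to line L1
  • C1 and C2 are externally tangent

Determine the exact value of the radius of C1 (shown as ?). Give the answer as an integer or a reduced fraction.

13

1. [C1‖L1]  r_C1² − 169 = 0  ⇒  r_C1 = 13 (r>0 drops 1)
2. [ext C1·C2]  r_C1² + 38r_C1 − 663 = 0  ⇒  r_C1 = 13 (r>0 drops 1)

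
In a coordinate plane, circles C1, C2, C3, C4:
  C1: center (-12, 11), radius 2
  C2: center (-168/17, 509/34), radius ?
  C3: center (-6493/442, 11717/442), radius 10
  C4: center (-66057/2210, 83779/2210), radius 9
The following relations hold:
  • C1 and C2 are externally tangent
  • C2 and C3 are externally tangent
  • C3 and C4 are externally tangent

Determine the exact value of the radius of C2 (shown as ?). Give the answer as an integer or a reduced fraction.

5/2

1. [ext C1·C2]  r_C2² + 4r_C2 − 65/4 = 0  ⇒  r_C2 = 5/2 (r>0 drops 1)
2. [ext C2·C3]  r_C2² + 20r_C2 − 225/4 = 0  ⇒  r_C2 = 5/2 (r>0 drops 1)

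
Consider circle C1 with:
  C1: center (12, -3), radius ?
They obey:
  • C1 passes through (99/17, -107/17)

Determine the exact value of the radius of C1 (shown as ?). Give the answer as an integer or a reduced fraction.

7

1. [C1∋P]  r_C1² − 49 = 0  ⇒  r_C1 = 7 (r>0 drops 1)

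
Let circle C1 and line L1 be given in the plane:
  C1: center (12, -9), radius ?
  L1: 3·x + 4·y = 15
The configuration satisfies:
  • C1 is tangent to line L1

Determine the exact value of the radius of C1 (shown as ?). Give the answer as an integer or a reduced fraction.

1. [C1‖L1]  r_C1² − 9 = 0  ⇒  r_C1 = 3 (r>0 drops 1)

3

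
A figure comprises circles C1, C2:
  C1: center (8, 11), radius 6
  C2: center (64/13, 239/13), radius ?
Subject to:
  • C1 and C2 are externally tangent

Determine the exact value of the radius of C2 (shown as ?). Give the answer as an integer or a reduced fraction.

1. [ext C1·C2]  r_C2² + 12r_C2 − 28 = 0  ⇒  r_C2 = 2 (r>0 drops 1)

2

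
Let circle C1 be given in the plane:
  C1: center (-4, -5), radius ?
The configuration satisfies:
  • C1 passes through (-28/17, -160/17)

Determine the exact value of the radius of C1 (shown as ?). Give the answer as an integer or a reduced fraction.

1. [C1∋P]  r_C1² − 25 = 0  ⇒  r_C1 = 5 (r>0 drops 1)

5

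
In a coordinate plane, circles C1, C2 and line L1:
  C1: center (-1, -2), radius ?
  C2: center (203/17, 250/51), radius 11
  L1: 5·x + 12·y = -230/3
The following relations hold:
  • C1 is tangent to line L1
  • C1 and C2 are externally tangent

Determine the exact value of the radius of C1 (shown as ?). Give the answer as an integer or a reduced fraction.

1. [C1‖L1]  r_C1² − 121/9 = 0  ⇒  r_C1 = 11/3 (r>0 drops 1)
2. [ext C1·C2]  r_C1² + 22r_C1 − 847/9 = 0  ⇒  r_C1 = 11/3 (r>0 drops 1)

11/3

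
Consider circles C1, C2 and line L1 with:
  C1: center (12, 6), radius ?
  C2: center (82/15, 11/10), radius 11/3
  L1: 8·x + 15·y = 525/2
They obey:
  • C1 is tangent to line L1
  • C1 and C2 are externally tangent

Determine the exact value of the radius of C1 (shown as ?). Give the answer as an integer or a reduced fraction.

9/2

1. [C1‖L1]  r_C1² − 81/4 = 0  ⇒  r_C1 = 9/2 (r>0 drops 1)
2. [ext C1·C2]  r_C1² + (22/3)r_C1 − 213/4 = 0  ⇒  r_C1 = 9/2 (r>0 drops 1)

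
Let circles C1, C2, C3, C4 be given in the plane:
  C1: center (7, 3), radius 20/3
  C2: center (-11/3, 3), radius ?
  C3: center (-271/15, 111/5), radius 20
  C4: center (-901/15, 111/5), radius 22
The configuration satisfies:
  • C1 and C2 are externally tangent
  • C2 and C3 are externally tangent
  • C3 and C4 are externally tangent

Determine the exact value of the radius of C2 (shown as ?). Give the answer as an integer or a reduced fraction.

1. [ext C1·C2]  r_C2² + (40/3)r_C2 − 208/3 = 0  ⇒  r_C2 = 4 (r>0 drops 1)
2. [ext C2·C3]  r_C2² + 40r_C2 − 176 = 0  ⇒  r_C2 = 4 (r>0 drops 1)

4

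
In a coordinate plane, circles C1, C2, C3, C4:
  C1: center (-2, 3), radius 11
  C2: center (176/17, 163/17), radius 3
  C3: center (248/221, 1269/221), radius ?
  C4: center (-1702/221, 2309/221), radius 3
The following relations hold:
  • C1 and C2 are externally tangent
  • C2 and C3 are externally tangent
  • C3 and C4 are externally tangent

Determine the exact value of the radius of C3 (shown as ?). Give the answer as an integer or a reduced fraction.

1. [ext C2·C3]  r_C3² + 6r_C3 − 91 = 0  ⇒  r_C3 = 7 (r>0 drops 1)
2. [ext C3·C4]  r_C3² + 6r_C3 − 91 = 0  ⇒  r_C3 = 7 (r>0 drops 1)

7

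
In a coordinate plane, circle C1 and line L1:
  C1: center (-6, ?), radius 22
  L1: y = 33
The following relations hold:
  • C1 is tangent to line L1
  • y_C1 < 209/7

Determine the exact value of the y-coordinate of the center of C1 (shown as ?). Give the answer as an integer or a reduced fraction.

1. [C1‖L1]  y_C1² − 66y_C1 + 605 = 0  ⇒  y_C1 = 11 or 55
2. given y_C1 < 209/7: keep 11

11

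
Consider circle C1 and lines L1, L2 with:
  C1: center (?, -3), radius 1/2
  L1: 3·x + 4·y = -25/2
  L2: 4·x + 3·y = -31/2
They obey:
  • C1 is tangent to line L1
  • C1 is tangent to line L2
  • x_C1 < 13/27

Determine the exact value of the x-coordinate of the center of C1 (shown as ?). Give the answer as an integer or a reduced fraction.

1. [C1‖L1]  x_C1² + (1/3)x_C1 − 2/3 = 0  ⇒  x_C1 = -1 or 2/3
2. [C1‖L2]  x_C1² + (13/4)x_C1 + 9/4 = 0  ⇒  x_C1 = -9/4 or -1

-1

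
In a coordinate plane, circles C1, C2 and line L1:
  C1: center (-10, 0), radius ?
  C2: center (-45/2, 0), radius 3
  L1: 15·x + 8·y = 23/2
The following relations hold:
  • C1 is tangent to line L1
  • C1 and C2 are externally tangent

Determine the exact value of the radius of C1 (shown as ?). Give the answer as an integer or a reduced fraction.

19/2

1. [C1‖L1]  r_C1² − 361/4 = 0  ⇒  r_C1 = 19/2 (r>0 drops 1)
2. [ext C1·C2]  r_C1² + 6r_C1 − 589/4 = 0  ⇒  r_C1 = 19/2 (r>0 drops 1)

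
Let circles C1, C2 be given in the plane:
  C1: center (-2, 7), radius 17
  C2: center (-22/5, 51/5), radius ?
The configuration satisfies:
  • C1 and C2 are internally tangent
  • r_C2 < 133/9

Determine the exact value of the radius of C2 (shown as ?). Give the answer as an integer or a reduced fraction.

1. [int C1,C2]  r_C2² − 34r_C2 + 273 = 0  ⇒  r_C2 = 13 or 21
2. given r_C2 < 133/9: keep 13

13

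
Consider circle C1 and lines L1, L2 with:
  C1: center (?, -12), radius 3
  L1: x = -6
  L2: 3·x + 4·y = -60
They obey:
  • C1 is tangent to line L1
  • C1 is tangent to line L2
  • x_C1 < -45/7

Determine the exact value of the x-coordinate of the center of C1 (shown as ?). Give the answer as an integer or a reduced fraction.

1. [C1‖L1]  x_C1² + 12x_C1 + 27 = 0  ⇒  x_C1 = -9 or -3
2. [C1‖L2]  x_C1² + 8x_C1 − 9 = 0  ⇒  x_C1 = -9 or 1

-9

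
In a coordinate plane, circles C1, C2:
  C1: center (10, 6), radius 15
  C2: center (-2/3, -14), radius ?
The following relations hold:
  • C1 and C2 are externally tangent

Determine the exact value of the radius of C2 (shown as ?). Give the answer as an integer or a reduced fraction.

1. [ext C1·C2]  r_C2² + 30r_C2 − 2599/9 = 0  ⇒  r_C2 = 23/3 (r>0 drops 1)

23/3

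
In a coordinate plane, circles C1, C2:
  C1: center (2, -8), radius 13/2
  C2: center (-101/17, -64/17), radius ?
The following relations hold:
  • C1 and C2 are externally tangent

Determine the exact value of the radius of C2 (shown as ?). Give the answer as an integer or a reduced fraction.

1. [ext C1·C2]  r_C2² + 13r_C2 − 155/4 = 0  ⇒  r_C2 = 5/2 (r>0 drops 1)

5/2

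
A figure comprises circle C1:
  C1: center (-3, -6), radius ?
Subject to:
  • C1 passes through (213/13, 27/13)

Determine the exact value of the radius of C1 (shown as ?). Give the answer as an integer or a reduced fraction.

1. [C1∋P]  r_C1² − 441 = 0  ⇒  r_C1 = 21 (r>0 drops 1)

21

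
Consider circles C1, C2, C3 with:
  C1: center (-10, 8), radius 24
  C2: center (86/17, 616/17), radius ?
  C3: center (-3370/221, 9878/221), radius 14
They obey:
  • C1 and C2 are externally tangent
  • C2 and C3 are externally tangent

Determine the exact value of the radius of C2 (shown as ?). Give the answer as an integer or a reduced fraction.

8

1. [ext C1·C2]  r_C2² + 48r_C2 − 448 = 0  ⇒  r_C2 = 8 (r>0 drops 1)
2. [ext C2·C3]  r_C2² + 28r_C2 − 288 = 0  ⇒  r_C2 = 8 (r>0 drops 1)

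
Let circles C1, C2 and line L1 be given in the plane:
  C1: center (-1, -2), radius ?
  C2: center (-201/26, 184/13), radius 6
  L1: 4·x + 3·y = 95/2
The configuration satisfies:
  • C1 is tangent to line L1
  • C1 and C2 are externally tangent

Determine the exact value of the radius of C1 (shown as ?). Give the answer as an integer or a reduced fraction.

23/2

1. [C1‖L1]  r_C1² − 529/4 = 0  ⇒  r_C1 = 23/2 (r>0 drops 1)
2. [ext C1·C2]  r_C1² + 12r_C1 − 1081/4 = 0  ⇒  r_C1 = 23/2 (r>0 drops 1)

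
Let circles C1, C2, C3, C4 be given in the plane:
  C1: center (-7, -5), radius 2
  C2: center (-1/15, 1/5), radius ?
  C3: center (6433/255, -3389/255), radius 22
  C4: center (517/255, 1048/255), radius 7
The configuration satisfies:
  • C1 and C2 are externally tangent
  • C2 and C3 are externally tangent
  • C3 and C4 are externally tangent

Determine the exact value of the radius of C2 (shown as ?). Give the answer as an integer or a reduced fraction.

20/3

1. [ext C1·C2]  r_C2² + 4r_C2 − 640/9 = 0  ⇒  r_C2 = 20/3 (r>0 drops 1)
2. [ext C2·C3]  r_C2² + 44r_C2 − 3040/9 = 0  ⇒  r_C2 = 20/3 (r>0 drops 1)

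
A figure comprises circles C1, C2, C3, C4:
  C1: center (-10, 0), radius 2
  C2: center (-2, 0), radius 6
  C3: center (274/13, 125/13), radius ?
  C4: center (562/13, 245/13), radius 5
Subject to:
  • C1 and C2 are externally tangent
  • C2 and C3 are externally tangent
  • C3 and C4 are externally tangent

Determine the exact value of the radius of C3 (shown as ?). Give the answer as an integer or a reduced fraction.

1. [ext C2·C3]  r_C3² + 12r_C3 − 589 = 0  ⇒  r_C3 = 19 (r>0 drops 1)
2. [ext C3·C4]  r_C3² + 10r_C3 − 551 = 0  ⇒  r_C3 = 19 (r>0 drops 1)

19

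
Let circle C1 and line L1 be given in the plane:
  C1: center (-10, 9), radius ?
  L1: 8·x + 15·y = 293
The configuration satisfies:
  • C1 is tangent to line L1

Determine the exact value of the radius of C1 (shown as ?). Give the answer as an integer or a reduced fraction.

1. [C1‖L1]  r_C1² − 196 = 0  ⇒  r_C1 = 14 (r>0 drops 1)

14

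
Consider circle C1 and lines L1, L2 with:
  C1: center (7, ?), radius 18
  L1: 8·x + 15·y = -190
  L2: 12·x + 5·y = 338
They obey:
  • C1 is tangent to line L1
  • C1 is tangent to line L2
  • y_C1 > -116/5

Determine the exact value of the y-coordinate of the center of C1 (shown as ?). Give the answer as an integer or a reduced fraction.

4

1. [C1‖L1]  y_C1² + (164/5)y_C1 − 736/5 = 0  ⇒  y_C1 = -184/5 or 4
2. [C1‖L2]  y_C1² − (508/5)y_C1 + 1952/5 = 0  ⇒  y_C1 = 4 or 488/5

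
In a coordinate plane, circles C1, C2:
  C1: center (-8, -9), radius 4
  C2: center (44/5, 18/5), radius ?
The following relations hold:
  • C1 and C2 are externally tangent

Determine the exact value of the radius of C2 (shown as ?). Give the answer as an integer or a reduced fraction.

17

1. [ext C1·C2]  r_C2² + 8r_C2 − 425 = 0  ⇒  r_C2 = 17 (r>0 drops 1)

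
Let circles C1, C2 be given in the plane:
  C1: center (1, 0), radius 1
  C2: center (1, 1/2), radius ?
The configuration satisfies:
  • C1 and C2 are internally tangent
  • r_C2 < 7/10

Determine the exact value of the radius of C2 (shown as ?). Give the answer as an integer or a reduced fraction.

1/2

1. [int C1,C2]  r_C2² − 2r_C2 + 3/4 = 0  ⇒  r_C2 = 1/2 or 3/2
2. given r_C2 < 7/10: keep 1/2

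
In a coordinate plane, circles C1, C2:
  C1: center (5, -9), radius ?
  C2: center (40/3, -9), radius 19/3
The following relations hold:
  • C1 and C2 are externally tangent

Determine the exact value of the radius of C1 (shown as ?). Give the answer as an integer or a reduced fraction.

1. [ext C1·C2]  r_C1² + (38/3)r_C1 − 88/3 = 0  ⇒  r_C1 = 2 (r>0 drops 1)

2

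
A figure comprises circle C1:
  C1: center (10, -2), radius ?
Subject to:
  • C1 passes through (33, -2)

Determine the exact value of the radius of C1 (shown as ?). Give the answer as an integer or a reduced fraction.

1. [C1∋P]  r_C1² − 529 = 0  ⇒  r_C1 = 23 (r>0 drops 1)

23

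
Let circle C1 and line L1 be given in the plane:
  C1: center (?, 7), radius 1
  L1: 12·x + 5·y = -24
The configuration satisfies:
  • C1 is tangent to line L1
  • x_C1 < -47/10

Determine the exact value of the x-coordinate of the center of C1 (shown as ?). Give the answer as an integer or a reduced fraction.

1. [C1‖L1]  x_C1² + (59/6)x_C1 + 23 = 0  ⇒  x_C1 = -6 or -23/6
2. given x_C1 < -47/10: keep -6

-6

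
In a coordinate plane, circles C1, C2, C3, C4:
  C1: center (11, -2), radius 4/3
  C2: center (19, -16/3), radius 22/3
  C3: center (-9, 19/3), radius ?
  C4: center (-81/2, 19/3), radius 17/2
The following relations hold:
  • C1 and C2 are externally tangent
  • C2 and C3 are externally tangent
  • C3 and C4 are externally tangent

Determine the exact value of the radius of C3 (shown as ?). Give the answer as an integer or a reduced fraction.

1. [ext C2·C3]  r_C3² + (44/3)r_C3 − 2599/3 = 0  ⇒  r_C3 = 23 (r>0 drops 1)
2. [ext C3·C4]  r_C3² + 17r_C3 − 920 = 0  ⇒  r_C3 = 23 (r>0 drops 1)

23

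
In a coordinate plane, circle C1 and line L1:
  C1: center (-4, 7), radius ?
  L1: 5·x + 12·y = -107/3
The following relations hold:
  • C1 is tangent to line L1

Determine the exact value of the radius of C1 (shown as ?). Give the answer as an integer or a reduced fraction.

23/3

1. [C1‖L1]  r_C1² − 529/9 = 0  ⇒  r_C1 = 23/3 (r>0 drops 1)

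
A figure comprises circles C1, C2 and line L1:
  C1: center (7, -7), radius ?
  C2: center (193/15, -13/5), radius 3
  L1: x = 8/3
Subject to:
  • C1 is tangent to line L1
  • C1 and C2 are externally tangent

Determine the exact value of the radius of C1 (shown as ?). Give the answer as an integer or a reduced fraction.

13/3

1. [C1‖L1]  r_C1² − 169/9 = 0  ⇒  r_C1 = 13/3 (r>0 drops 1)
2. [ext C1·C2]  r_C1² + 6r_C1 − 403/9 = 0  ⇒  r_C1 = 13/3 (r>0 drops 1)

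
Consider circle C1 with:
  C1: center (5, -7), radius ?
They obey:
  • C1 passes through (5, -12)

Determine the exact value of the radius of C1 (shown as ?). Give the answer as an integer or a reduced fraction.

5

1. [C1∋P]  r_C1² − 25 = 0  ⇒  r_C1 = 5 (r>0 drops 1)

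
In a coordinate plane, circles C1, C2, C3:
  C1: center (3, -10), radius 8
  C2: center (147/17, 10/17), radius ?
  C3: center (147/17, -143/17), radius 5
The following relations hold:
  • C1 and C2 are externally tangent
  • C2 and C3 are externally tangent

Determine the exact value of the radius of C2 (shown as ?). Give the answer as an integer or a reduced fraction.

1. [ext C1·C2]  r_C2² + 16r_C2 − 80 = 0  ⇒  r_C2 = 4 (r>0 drops 1)
2. [ext C2·C3]  r_C2² + 10r_C2 − 56 = 0  ⇒  r_C2 = 4 (r>0 drops 1)

4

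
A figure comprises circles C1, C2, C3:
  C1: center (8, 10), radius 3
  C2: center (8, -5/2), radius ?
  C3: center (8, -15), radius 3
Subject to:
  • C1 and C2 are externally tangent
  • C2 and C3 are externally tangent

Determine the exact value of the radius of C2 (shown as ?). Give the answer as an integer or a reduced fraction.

1. [ext C1·C2]  r_C2² + 6r_C2 − 589/4 = 0  ⇒  r_C2 = 19/2 (r>0 drops 1)
2. [ext C2·C3]  r_C2² + 6r_C2 − 589/4 = 0  ⇒  r_C2 = 19/2 (r>0 drops 1)

19/2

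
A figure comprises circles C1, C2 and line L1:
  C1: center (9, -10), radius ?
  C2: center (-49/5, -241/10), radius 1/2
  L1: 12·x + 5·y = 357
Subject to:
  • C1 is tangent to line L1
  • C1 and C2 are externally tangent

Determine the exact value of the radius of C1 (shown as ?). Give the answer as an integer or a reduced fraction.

23

1. [C1‖L1]  r_C1² − 529 = 0  ⇒  r_C1 = 23 (r>0 drops 1)
2. [ext C1·C2]  r_C1² + 1r_C1 − 552 = 0  ⇒  r_C1 = 23 (r>0 drops 1)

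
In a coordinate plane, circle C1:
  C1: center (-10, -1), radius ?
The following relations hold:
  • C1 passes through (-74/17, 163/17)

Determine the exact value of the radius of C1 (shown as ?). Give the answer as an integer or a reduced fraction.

1. [C1∋P]  r_C1² − 144 = 0  ⇒  r_C1 = 12 (r>0 drops 1)

12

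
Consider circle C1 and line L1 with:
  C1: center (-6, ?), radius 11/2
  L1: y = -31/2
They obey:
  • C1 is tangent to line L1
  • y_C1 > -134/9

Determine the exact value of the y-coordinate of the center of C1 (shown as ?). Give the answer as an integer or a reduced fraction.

-10

1. [C1‖L1]  y_C1² + 31y_C1 + 210 = 0  ⇒  y_C1 = -21 or -10
2. given y_C1 > -134/9: keep -10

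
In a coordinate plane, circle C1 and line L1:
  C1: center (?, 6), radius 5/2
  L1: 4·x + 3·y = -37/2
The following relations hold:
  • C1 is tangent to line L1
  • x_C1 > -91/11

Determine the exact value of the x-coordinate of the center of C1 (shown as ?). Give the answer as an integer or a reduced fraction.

-6

1. [C1‖L1]  x_C1² + (73/4)x_C1 + 147/2 = 0  ⇒  x_C1 = -49/4 or -6
2. given x_C1 > -91/11: keep -6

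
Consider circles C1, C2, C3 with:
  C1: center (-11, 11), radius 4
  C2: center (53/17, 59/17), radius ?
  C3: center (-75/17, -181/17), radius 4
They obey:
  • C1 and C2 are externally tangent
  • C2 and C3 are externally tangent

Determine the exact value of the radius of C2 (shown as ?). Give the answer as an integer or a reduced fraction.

12

1. [ext C1·C2]  r_C2² + 8r_C2 − 240 = 0  ⇒  r_C2 = 12 (r>0 drops 1)
2. [ext C2·C3]  r_C2² + 8r_C2 − 240 = 0  ⇒  r_C2 = 12 (r>0 drops 1)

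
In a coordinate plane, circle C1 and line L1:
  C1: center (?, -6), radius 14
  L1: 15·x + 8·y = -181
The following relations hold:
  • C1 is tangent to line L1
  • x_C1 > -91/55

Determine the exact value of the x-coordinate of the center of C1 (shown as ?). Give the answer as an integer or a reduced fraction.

7

1. [C1‖L1]  x_C1² + (266/15)x_C1 − 2597/15 = 0  ⇒  x_C1 = -371/15 or 7
2. given x_C1 > -91/55: keep 7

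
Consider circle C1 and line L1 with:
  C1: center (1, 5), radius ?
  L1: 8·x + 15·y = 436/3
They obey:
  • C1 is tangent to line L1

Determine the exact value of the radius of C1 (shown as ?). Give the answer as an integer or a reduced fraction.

11/3

1. [C1‖L1]  r_C1² − 121/9 = 0  ⇒  r_C1 = 11/3 (r>0 drops 1)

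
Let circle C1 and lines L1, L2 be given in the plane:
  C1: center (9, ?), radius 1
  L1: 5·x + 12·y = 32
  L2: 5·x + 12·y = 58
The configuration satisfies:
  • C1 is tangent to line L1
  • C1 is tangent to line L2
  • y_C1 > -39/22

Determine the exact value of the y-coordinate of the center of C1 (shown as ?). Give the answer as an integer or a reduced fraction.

0

1. [C1‖L1]  y_C1² + (13/6)y_C1 = 0  ⇒  y_C1 = -13/6 or 0
2. [C1‖L2]  y_C1² − (13/6)y_C1 = 0  ⇒  y_C1 = 0 or 13/6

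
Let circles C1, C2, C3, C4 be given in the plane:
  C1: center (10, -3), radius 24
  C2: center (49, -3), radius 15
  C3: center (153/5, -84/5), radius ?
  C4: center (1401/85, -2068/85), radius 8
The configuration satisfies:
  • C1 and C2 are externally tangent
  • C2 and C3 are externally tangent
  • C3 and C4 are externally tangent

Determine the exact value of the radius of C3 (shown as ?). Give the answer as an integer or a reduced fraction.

8

1. [ext C2·C3]  r_C3² + 30r_C3 − 304 = 0  ⇒  r_C3 = 8 (r>0 drops 1)
2. [ext C3·C4]  r_C3² + 16r_C3 − 192 = 0  ⇒  r_C3 = 8 (r>0 drops 1)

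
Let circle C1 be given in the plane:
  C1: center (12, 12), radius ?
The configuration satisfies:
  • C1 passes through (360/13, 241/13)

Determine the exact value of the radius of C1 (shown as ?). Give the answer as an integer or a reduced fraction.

17

1. [C1∋P]  r_C1² − 289 = 0  ⇒  r_C1 = 17 (r>0 drops 1)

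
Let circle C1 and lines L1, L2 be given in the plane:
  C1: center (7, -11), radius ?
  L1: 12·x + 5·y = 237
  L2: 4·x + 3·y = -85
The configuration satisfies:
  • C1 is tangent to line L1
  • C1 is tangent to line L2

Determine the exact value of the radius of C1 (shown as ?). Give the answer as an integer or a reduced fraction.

1. [C1‖L1]  r_C1² − 256 = 0  ⇒  r_C1 = 16 (r>0 drops 1)
2. [C1‖L2]  r_C1² − 256 = 0  ⇒  r_C1 = 16 (r>0 drops 1)

16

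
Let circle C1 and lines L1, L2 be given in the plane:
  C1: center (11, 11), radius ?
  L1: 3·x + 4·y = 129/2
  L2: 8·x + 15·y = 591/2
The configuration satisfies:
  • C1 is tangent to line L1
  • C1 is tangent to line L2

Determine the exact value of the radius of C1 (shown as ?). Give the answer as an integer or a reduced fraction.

5/2

1. [C1‖L1]  r_C1² − 25/4 = 0  ⇒  r_C1 = 5/2 (r>0 drops 1)
2. [C1‖L2]  r_C1² − 25/4 = 0  ⇒  r_C1 = 5/2 (r>0 drops 1)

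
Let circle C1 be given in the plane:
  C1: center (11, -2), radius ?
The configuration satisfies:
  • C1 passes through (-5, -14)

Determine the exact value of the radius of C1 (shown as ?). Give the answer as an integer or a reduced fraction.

20

1. [C1∋P]  r_C1² − 400 = 0  ⇒  r_C1 = 20 (r>0 drops 1)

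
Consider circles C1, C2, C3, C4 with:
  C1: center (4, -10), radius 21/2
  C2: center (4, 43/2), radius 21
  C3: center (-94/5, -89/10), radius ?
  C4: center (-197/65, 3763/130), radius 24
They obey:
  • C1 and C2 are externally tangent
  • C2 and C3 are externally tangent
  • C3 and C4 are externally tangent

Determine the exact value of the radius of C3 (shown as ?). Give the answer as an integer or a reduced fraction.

17

1. [ext C2·C3]  r_C3² + 42r_C3 − 1003 = 0  ⇒  r_C3 = 17 (r>0 drops 1)
2. [ext C3·C4]  r_C3² + 48r_C3 − 1105 = 0  ⇒  r_C3 = 17 (r>0 drops 1)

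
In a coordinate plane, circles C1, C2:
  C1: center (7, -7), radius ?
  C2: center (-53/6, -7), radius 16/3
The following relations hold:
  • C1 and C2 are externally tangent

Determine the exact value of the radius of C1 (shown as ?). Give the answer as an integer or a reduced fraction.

1. [ext C1·C2]  r_C1² + (32/3)r_C1 − 889/4 = 0  ⇒  r_C1 = 21/2 (r>0 drops 1)

21/2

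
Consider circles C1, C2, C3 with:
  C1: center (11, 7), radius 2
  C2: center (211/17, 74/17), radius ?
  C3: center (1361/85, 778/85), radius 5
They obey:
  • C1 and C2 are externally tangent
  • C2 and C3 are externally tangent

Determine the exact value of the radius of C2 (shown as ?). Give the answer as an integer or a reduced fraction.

1. [ext C1·C2]  r_C2² + 4r_C2 − 5 = 0  ⇒  r_C2 = 1 (r>0 drops 1)
2. [ext C2·C3]  r_C2² + 10r_C2 − 11 = 0  ⇒  r_C2 = 1 (r>0 drops 1)

1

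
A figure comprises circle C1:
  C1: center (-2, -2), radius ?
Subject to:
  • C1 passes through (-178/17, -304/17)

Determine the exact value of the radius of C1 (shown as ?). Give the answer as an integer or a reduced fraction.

1. [C1∋P]  r_C1² − 324 = 0  ⇒  r_C1 = 18 (r>0 drops 1)

18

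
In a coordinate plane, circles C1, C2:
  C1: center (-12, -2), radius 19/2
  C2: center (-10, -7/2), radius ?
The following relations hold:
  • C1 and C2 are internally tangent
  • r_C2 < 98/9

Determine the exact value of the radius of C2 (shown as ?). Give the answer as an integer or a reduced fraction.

1. [int C1,C2]  r_C2² − 19r_C2 + 84 = 0  ⇒  r_C2 = 7 or 12
2. given r_C2 < 98/9: keep 7

7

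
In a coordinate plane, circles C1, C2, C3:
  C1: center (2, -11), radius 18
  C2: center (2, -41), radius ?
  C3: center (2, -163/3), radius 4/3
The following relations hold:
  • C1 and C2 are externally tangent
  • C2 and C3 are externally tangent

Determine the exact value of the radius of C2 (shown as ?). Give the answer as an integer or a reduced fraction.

12

1. [ext C1·C2]  r_C2² + 36r_C2 − 576 = 0  ⇒  r_C2 = 12 (r>0 drops 1)
2. [ext C2·C3]  r_C2² + (8/3)r_C2 − 176 = 0  ⇒  r_C2 = 12 (r>0 drops 1)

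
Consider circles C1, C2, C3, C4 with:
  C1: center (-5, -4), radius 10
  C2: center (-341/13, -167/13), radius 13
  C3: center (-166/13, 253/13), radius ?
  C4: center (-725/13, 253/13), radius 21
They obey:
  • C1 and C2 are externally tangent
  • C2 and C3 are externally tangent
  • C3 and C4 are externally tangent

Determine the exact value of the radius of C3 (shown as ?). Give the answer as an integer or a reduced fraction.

22

1. [ext C2·C3]  r_C3² + 26r_C3 − 1056 = 0  ⇒  r_C3 = 22 (r>0 drops 1)
2. [ext C3·C4]  r_C3² + 42r_C3 − 1408 = 0  ⇒  r_C3 = 22 (r>0 drops 1)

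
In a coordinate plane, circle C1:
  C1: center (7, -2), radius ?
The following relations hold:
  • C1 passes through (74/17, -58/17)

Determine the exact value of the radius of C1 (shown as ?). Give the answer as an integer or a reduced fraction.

3

1. [C1∋P]  r_C1² − 9 = 0  ⇒  r_C1 = 3 (r>0 drops 1)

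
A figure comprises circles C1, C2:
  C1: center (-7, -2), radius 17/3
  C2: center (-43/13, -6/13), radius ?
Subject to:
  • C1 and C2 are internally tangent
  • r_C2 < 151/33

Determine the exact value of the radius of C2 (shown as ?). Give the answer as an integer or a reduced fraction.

5/3

1. [int C1,C2]  r_C2² − (34/3)r_C2 + 145/9 = 0  ⇒  r_C2 = 5/3 or 29/3
2. given r_C2 < 151/33: keep 5/3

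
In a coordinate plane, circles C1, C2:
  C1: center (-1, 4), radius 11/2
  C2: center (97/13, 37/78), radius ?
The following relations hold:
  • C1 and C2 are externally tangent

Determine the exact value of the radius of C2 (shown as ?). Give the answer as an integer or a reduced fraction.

11/3

1. [ext C1·C2]  r_C2² + 11r_C2 − 484/9 = 0  ⇒  r_C2 = 11/3 (r>0 drops 1)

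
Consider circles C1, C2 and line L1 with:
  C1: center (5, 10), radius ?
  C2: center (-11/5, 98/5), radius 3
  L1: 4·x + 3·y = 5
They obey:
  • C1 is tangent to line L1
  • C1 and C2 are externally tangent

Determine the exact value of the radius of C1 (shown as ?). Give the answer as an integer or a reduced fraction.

1. [C1‖L1]  r_C1² − 81 = 0  ⇒  r_C1 = 9 (r>0 drops 1)
2. [ext C1·C2]  r_C1² + 6r_C1 − 135 = 0  ⇒  r_C1 = 9 (r>0 drops 1)

9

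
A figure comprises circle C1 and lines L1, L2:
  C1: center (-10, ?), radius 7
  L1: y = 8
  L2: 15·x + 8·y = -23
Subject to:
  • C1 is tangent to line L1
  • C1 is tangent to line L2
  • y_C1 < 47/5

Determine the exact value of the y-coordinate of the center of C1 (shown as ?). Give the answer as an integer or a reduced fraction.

1. [C1‖L1]  y_C1² − 16y_C1 + 15 = 0  ⇒  y_C1 = 1 or 15
2. [C1‖L2]  y_C1² − (127/4)y_C1 + 123/4 = 0  ⇒  y_C1 = 1 or 123/4

1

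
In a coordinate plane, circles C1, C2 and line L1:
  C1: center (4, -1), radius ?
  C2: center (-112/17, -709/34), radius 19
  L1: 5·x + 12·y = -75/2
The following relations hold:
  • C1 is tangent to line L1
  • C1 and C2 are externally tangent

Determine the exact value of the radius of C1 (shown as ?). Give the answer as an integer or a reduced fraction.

7/2

1. [C1‖L1]  r_C1² − 49/4 = 0  ⇒  r_C1 = 7/2 (r>0 drops 1)
2. [ext C1·C2]  r_C1² + 38r_C1 − 581/4 = 0  ⇒  r_C1 = 7/2 (r>0 drops 1)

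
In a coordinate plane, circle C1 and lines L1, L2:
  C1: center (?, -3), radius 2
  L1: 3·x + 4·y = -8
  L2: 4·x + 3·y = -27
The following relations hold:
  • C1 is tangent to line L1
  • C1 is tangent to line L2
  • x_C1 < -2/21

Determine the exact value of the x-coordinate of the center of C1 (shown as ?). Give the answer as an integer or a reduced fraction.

1. [C1‖L1]  x_C1² − (8/3)x_C1 − 28/3 = 0  ⇒  x_C1 = -2 or 14/3
2. [C1‖L2]  x_C1² + 9x_C1 + 14 = 0  ⇒  x_C1 = -7 or -2

-2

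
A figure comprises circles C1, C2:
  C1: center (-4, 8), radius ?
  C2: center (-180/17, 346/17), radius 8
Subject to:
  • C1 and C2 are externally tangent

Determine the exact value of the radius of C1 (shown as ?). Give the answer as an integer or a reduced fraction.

6

1. [ext C1·C2]  r_C1² + 16r_C1 − 132 = 0  ⇒  r_C1 = 6 (r>0 drops 1)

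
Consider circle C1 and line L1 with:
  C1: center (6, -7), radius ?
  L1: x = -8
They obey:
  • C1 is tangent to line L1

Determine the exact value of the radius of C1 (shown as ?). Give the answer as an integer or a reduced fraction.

14

1. [C1‖L1]  r_C1² − 196 = 0  ⇒  r_C1 = 14 (r>0 drops 1)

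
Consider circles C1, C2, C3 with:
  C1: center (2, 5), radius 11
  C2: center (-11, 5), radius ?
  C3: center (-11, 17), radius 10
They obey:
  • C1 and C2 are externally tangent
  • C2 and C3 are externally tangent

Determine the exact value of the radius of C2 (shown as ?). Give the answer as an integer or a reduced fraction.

2

1. [ext C1·C2]  r_C2² + 22r_C2 − 48 = 0  ⇒  r_C2 = 2 (r>0 drops 1)
2. [ext C2·C3]  r_C2² + 20r_C2 − 44 = 0  ⇒  r_C2 = 2 (r>0 drops 1)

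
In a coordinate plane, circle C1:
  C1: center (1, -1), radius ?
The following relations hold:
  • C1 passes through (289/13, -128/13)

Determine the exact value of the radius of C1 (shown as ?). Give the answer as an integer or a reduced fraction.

23

1. [C1∋P]  r_C1² − 529 = 0  ⇒  r_C1 = 23 (r>0 drops 1)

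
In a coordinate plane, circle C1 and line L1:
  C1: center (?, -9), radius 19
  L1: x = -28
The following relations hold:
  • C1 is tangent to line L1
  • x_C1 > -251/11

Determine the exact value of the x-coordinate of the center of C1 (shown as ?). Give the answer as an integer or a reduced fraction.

1. [C1‖L1]  x_C1² + 56x_C1 + 423 = 0  ⇒  x_C1 = -47 or -9
2. given x_C1 > -251/11: keep -9

-9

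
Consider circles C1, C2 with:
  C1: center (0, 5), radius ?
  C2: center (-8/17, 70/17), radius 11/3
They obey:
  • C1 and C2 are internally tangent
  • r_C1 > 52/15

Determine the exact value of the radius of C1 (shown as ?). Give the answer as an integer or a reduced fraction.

1. [int C1,C2]  r_C1² − (22/3)r_C1 + 112/9 = 0  ⇒  r_C1 = 8/3 or 14/3
2. given r_C1 > 52/15: keep 14/3

14/3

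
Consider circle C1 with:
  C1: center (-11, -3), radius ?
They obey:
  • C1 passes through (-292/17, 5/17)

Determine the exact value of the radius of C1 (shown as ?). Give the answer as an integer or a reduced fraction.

1. [C1∋P]  r_C1² − 49 = 0  ⇒  r_C1 = 7 (r>0 drops 1)

7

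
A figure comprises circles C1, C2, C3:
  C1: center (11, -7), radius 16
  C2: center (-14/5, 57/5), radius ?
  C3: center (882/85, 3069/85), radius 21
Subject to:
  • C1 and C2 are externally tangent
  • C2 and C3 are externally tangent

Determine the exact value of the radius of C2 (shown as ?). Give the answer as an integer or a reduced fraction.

1. [ext C1·C2]  r_C2² + 32r_C2 − 273 = 0  ⇒  r_C2 = 7 (r>0 drops 1)
2. [ext C2·C3]  r_C2² + 42r_C2 − 343 = 0  ⇒  r_C2 = 7 (r>0 drops 1)

7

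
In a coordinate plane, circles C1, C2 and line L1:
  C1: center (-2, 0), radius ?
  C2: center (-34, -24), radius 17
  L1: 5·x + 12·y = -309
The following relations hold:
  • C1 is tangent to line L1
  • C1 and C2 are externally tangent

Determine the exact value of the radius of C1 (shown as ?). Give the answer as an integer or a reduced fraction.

23

1. [C1‖L1]  r_C1² − 529 = 0  ⇒  r_C1 = 23 (r>0 drops 1)
2. [ext C1·C2]  r_C1² + 34r_C1 − 1311 = 0  ⇒  r_C1 = 23 (r>0 drops 1)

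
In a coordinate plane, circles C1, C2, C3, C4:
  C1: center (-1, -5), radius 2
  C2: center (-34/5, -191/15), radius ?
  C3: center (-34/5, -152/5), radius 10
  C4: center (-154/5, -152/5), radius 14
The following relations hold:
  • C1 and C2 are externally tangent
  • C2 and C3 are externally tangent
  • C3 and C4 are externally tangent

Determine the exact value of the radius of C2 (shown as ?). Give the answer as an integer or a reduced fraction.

1. [ext C1·C2]  r_C2² + 4r_C2 − 805/9 = 0  ⇒  r_C2 = 23/3 (r>0 drops 1)
2. [ext C2·C3]  r_C2² + 20r_C2 − 1909/9 = 0  ⇒  r_C2 = 23/3 (r>0 drops 1)

23/3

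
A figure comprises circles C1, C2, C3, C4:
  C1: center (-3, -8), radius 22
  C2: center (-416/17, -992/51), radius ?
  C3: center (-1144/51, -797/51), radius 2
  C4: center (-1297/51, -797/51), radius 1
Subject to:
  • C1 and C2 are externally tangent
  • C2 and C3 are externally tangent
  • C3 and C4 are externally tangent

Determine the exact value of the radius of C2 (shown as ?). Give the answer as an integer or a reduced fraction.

7/3

1. [ext C1·C2]  r_C2² + 44r_C2 − 973/9 = 0  ⇒  r_C2 = 7/3 (r>0 drops 1)
2. [ext C2·C3]  r_C2² + 4r_C2 − 133/9 = 0  ⇒  r_C2 = 7/3 (r>0 drops 1)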